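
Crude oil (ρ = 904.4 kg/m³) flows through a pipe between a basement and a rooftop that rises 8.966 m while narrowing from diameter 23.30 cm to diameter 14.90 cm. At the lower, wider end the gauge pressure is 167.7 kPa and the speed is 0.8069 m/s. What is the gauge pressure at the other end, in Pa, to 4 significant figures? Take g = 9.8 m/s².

Continuity gives A₁v₁ = A₂v₂, so v₂ = (426.4 cm²)/(174.4 cm²) × 0.8069 m/s = 1.973 m/s.
Energy conservation along the streamline gives P₂ = P₁ − ½ρ(v₂² − v₁²) − ρg(h₂ − h₁).
P₂ = 167700 + ½·904.4·(0.8069² − 1.973²) − 904.4·9.8·(+8.966) = 167700 + (-1466) − (79470) = 86770 Pa.

P₂ ≈ 86770 Pa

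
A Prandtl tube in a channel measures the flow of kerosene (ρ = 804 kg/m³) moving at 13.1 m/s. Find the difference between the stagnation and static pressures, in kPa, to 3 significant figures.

ΔP ≈ 69.0 kPa

Bernoulli between the free stream and the stagnation point: ½ρv² = P_stag − P_static.
ΔP = ½·804·13.1² = 69000 Pa.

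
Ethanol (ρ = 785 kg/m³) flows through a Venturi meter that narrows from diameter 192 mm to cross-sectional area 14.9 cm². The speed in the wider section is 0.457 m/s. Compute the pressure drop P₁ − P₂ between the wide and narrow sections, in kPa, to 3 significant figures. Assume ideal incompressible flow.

The volume flow rate is constant, so v₂ = (A₁/A₂)v₁ = (290/14.9)·0.457 = 8.88 m/s.
With no height change, Bernoulli's equation is P₁ + ½ρv₁² = P₂ + ½ρv₂².
P₁ − P₂ = ½·785·(8.88² − 0.457²) = ½·785·78.6 = 30900 Pa.

30.9 kPa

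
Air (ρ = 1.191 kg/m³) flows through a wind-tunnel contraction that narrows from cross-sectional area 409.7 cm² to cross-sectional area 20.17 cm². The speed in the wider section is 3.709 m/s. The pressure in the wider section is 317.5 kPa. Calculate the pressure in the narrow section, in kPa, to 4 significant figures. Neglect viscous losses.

P₂ ≈ 314.1 kPa

Mass conservation (A₁v₁ = A₂v₂) gives v₂ = 3.709 × 409.7/20.17 = 75.34 m/s.
Along the horizontal streamline, P + ½ρv² is constant.
P₂ = P₁ − ½ρ(v₂² − v₁²) = 317500 − ½·1.191·(75.34² − 3.709²) = 317500 − 3372 = 314100 Pa.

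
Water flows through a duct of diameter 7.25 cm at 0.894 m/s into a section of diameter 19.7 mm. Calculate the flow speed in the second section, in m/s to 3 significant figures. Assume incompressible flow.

The volume flow rate is constant, so v₂ = (A₁/A₂)v₁ = (41.3/3.05)·0.894 = 12.1 m/s.

v₂ = 12.1 m/s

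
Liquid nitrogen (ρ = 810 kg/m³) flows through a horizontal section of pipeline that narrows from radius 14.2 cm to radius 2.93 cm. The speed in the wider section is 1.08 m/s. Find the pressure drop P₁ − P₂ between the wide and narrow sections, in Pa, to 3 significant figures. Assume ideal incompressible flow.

ΔP ≈ 260000 Pa

The volume flow rate is constant, so v₂ = (A₁/A₂)v₁ = (633/27.0)·1.08 = 25.4 m/s.
The pipe is horizontal, so Bernoulli reduces to P₁ + ½ρv₁² = P₂ + ½ρv₂².
P₁ − P₂ = ½·810·(25.4² − 1.08²) = ½·810·642 = 260000 Pa.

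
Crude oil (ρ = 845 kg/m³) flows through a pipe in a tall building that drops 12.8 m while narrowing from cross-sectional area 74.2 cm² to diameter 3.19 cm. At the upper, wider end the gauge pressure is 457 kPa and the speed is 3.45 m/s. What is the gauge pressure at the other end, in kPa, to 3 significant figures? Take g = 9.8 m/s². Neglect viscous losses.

By continuity, v₂ = v₁·A₁/A₂ = 3.45·(74.2/7.99) = 32.0 m/s.
Bernoulli: P₁ + ½ρv₁² + ρg h₁ = P₂ + ½ρv₂² + ρg h₂, so P₂ = P₁ + ½ρ(v₁² − v₂²) − ρg(h₂ − h₁).
P₂ = 457000 + ½·845·(3.45² − 32.0²) − 845·9.8·(−12.8) = 457000 + (-428000) − (-106000) = 135000 Pa.

P₂ ≈ 135 kPa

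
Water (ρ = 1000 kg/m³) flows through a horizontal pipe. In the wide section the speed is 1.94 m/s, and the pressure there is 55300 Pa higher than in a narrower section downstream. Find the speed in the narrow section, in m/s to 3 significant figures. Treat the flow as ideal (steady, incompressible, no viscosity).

v₂ ≈ 10.7 m/s

Horizontal Bernoulli: P₁ + ½ρv₁² = P₂ + ½ρv₂², so v₂² = v₁² + 2(P₁ − P₂)/ρ.
v₂ = √(1.94² + 2·55300/1000) = √(3.76 + 111) = 10.7 m/s.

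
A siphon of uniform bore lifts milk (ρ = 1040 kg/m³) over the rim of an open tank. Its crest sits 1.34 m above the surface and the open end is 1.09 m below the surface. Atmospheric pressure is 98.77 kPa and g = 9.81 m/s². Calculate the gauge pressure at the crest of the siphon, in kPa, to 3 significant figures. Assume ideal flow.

P_gauge ≈ -24.8 kPa

Bernoulli surface→outlet gives ½v² = g·h_out, so v = √(2·9.81·1.09) = 4.62 m/s.
With constant cross-section the crest speed equals v; applying Bernoulli from the surface up to the crest, P_top = P_atm − ½ρv² − ρg·h_top.
P_top = 98770 − ½·1040·4.62² − 1040·9.81·1.34 = 74000 Pa. So P_gauge = P_top − P_atm = -24800 Pa.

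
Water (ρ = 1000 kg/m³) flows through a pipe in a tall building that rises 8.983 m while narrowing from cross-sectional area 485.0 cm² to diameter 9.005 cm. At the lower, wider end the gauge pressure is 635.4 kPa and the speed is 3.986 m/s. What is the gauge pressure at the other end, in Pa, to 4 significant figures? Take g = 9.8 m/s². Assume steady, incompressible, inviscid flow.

Continuity gives A₁v₁ = A₂v₂, so v₂ = (485.0 cm²)/(63.69 cm²) × 3.986 m/s = 30.35 m/s.
Energy conservation along the streamline gives P₂ = P₁ − ½ρ(v₂² − v₁²) − ρg(h₂ − h₁).
P₂ = 635400 + ½·1000·(3.986² − 30.35²) − 1000·9.8·(+8.983) = 635400 + (-452800) − (88030) = 94620 Pa.

94620 Pa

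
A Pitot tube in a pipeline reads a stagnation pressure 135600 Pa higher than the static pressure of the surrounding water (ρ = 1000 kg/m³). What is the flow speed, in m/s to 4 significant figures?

At the stagnation point the flow is brought to rest, so Bernoulli gives P_stag − P_static = ½ρv².
v = √(2ΔP/ρ) = √(2·135600/1000) = 16.47 m/s.

v = 16.47 m/s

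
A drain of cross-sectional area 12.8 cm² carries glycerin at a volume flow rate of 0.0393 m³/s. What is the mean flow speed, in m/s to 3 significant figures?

Q = 0.0393 m³/s = 0.0393 m³/s.
v = Q/A = 0.0393 / 0.00128 = 30.7 m/s.

30.7 m/s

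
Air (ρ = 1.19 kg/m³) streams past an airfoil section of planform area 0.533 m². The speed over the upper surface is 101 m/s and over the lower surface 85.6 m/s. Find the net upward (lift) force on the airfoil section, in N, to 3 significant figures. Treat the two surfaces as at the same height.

F ≈ 911 N

The faster flow above has the lower pressure; Bernoulli (same height) gives ΔP = ½ρ(v_up² − v_low²).
ΔP = ½·1.19·(101² − 85.6²) = 1710 Pa.
Lift = ΔP · A = 1710 × 0.533 = 911 N.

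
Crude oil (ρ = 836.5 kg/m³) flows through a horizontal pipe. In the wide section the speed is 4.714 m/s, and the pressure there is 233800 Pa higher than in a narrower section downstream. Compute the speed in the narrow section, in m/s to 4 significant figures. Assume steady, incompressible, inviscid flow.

24.11 m/s

Along the level pipe P + ½ρv² is conserved, hence v₂² = v₁² + 2(P₁ − P₂)/ρ.
v₂ = √(4.714² + 2·233800/836.5) = √(22.22 + 559.0) = 24.11 m/s.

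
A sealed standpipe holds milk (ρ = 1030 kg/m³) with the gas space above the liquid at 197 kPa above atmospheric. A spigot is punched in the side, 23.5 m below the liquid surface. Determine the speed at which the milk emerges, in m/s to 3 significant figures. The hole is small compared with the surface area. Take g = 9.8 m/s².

Take point 1 at the surface (v₁ ≈ 0) and point 2 at the hole (at atmospheric pressure). Bernoulli: P₁ + ρg h = P_atm + ½ρv₂².
With P₁ − P_atm = 197000 Pa, v₂ = √(2gh + 2ΔP/ρ) = √(2·9.8·23.5 + 2·197000/1030) = 29.0 m/s.

v = 29.0 m/s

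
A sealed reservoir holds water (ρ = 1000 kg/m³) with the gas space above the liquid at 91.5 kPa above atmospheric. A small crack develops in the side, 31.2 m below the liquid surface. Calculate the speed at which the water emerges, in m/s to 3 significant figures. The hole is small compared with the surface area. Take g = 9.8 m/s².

Take point 1 at the surface (v₁ ≈ 0) and point 2 at the hole (at atmospheric pressure). Bernoulli: P₁ + ρg h = P_atm + ½ρv₂².
With P₁ − P_atm = 91500 Pa, v₂ = √(2gh + 2ΔP/ρ) = √(2·9.8·31.2 + 2·91500/1000) = 28.2 m/s.

v ≈ 28.2 m/s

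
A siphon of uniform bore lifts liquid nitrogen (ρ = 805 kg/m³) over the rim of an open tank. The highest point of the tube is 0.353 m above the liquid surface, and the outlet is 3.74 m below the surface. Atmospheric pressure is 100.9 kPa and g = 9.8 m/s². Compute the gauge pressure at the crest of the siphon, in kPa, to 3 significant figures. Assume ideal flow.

P_gauge = -32.3 kPa

From the surface to the outlet (both open to atmosphere, surface at rest): v = √(2g·h_out) = √(2·9.8·3.74) = 8.56 m/s.
With constant cross-section the crest speed equals v; applying Bernoulli from the surface up to the crest, P_top = P_atm − ½ρv² − ρg·h_top.
P_top = 100900 − ½·805·8.56² − 805·9.8·0.353 = 68600 Pa. So P_gauge = P_top − P_atm = -32300 Pa.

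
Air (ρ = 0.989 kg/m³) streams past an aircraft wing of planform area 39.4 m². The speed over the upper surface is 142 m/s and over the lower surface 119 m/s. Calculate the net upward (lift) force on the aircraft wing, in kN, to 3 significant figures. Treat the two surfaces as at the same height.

117 kN

With equal heights on the two surfaces, Bernoulli gives P_lower − P_upper = ½ρ(v_upper² − v_lower²).
ΔP = ½·0.989·(142² − 119²) = 2970 Pa.
Lift = ΔP · A = 2970 × 39.4 = 117000 N.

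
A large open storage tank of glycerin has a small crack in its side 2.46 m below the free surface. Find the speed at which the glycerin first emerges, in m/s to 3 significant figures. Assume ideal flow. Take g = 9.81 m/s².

v ≈ 6.95 m/s

The surface is effectively still and both ends are open, so ½v² = gh and v = √(2·9.81·2.46) = 6.95 m/s.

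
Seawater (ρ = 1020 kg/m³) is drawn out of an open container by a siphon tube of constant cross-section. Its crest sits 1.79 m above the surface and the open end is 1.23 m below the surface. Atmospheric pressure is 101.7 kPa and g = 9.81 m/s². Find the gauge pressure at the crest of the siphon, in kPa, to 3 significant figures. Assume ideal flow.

-30.2 kPa

From the surface to the outlet (both open to atmosphere, surface at rest): v = √(2g·h_out) = √(2·9.81·1.23) = 4.91 m/s.
Continuity keeps v the same throughout the tube; from surface to crest, P_atm + 0 = P_top + ½ρv² + ρg·h_top.
P_top = 101700 − ½·1020·4.91² − 1020·9.81·1.79 = 71500 Pa. So P_gauge = P_top − P_atm = -30200 Pa.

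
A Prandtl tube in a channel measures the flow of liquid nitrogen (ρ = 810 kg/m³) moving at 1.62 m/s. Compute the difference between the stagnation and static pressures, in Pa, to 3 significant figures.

ΔP ≈ 1060 Pa

At the stagnation point the flow is brought to rest, so Bernoulli gives P_stag − P_static = ½ρv².
ΔP = ½·810·1.62² = 1060 Pa.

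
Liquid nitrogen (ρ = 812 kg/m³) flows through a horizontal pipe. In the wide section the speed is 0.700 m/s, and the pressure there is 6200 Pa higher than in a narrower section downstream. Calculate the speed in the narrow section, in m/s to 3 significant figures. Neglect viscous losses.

3.97 m/s

Along the level pipe P + ½ρv² is conserved, hence v₂² = v₁² + 2(P₁ − P₂)/ρ.
v₂ = √(0.700² + 2·6200/812) = √(0.490 + 15.3) = 3.97 m/s.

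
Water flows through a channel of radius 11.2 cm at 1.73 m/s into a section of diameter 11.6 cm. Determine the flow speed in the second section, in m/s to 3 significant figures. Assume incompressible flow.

6.45 m/s

The volume flow rate is constant, so v₂ = (A₁/A₂)v₁ = (394/106)·1.73 = 6.45 m/s.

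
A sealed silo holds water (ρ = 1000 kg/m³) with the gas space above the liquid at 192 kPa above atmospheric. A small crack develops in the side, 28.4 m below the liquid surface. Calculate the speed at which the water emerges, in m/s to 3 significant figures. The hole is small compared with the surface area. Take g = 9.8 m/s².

Take point 1 at the surface (v₁ ≈ 0) and point 2 at the hole (at atmospheric pressure). Bernoulli: P₁ + ρg h = P_atm + ½ρv₂².
With P₁ − P_atm = 192000 Pa, v₂ = √(2gh + 2ΔP/ρ) = √(2·9.8·28.4 + 2·192000/1000) = 30.7 m/s.

v = 30.7 m/s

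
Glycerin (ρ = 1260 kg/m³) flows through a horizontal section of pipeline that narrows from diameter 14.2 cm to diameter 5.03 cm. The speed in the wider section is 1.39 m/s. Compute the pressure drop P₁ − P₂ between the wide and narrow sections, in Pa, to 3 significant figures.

Continuity gives A₁v₁ = A₂v₂, so v₂ = (158 cm²)/(19.9 cm²) × 1.39 m/s = 11.1 m/s.
With no height change, Bernoulli's equation is P₁ + ½ρv₁² = P₂ + ½ρv₂².
P₁ − P₂ = ½·1260·(11.1² − 1.39²) = ½·1260·121 = 76100 Pa.

76100 Pa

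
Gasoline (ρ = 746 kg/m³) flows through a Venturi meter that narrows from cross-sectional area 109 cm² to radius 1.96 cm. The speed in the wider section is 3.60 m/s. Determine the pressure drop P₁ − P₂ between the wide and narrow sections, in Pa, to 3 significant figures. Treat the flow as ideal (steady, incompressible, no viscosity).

The volume flow rate is constant, so v₂ = (A₁/A₂)v₁ = (109/12.1)·3.60 = 32.5 m/s.
With no height change, Bernoulli's equation is P₁ + ½ρv₁² = P₂ + ½ρv₂².
P₁ − P₂ = ½·746·(32.5² − 3.60²) = ½·746·1040 = 389000 Pa.

ΔP = 389000 Pa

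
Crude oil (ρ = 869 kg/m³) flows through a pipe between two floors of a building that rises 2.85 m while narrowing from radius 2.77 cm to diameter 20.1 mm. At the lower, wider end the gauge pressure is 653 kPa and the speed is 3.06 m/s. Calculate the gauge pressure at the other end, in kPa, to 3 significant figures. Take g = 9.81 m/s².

398 kPa

By continuity, v₂ = v₁·A₁/A₂ = 3.06·(24.1/3.17) = 23.2 m/s.
Energy conservation along the streamline gives P₂ = P₁ − ½ρ(v₂² − v₁²) − ρg(h₂ − h₁).
P₂ = 653000 + ½·869·(3.06² − 23.2²) − 869·9.81·(+2.85) = 653000 + (-231000) − (24300) = 398000 Pa.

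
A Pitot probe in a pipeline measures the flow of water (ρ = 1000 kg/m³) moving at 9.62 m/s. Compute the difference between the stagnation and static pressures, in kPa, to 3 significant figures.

46.3 kPa

Bernoulli between the free stream and the stagnation point: ½ρv² = P_stag − P_static.
ΔP = ½·1000·9.62² = 46300 Pa.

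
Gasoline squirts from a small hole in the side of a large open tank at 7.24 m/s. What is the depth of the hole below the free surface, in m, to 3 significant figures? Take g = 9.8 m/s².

h ≈ 2.67 m

For a small hole in a large open tank, ½v² = gh, giving h = v²/(2g).
h = 7.24²/(2·9.8) = 52.4/19.60 = 2.67 m.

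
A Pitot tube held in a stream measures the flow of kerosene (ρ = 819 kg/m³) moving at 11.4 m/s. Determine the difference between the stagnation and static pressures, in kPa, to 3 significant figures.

ΔP ≈ 53.2 kPa

At the stagnation point the flow is brought to rest, so Bernoulli gives P_stag − P_static = ½ρv².
ΔP = ½·819·11.4² = 53200 Pa.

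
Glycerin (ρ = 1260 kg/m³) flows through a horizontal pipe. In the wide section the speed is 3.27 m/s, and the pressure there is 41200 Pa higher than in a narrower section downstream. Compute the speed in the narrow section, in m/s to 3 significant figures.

Horizontal Bernoulli: P₁ + ½ρv₁² = P₂ + ½ρv₂², so v₂² = v₁² + 2(P₁ − P₂)/ρ.
v₂ = √(3.27² + 2·41200/1260) = √(10.7 + 65.4) = 8.72 m/s.

v₂ ≈ 8.72 m/s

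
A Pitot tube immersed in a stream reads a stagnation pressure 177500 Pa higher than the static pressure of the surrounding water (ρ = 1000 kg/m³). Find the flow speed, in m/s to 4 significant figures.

The dynamic pressure equals the rise in static pressure at the stagnation point: ΔP = ½ρv².
v = √(2ΔP/ρ) = √(2·177500/1000) = 18.84 m/s.

v ≈ 18.84 m/s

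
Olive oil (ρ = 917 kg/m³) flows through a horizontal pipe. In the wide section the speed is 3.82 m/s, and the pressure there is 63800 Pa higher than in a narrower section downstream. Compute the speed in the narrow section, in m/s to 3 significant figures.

v₂ ≈ 12.4 m/s

Horizontal Bernoulli: P₁ + ½ρv₁² = P₂ + ½ρv₂², so v₂² = v₁² + 2(P₁ − P₂)/ρ.
v₂ = √(3.82² + 2·63800/917) = √(14.6 + 139) = 12.4 m/s.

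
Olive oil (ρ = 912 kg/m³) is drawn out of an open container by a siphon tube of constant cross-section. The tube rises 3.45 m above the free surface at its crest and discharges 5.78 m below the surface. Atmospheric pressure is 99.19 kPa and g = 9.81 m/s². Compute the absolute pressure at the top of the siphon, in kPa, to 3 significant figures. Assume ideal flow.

Bernoulli surface→outlet gives ½v² = g·h_out, so v = √(2·9.81·5.78) = 10.6 m/s.
The bore is uniform, so the speed at the crest is the same v. Bernoulli surface→crest: P_atm = P_top + ½ρv² + ρg·h_top.
P_top = 99190 − ½·912·10.6² − 912·9.81·3.45 = 16600 Pa.

P_top ≈ 16.6 kPa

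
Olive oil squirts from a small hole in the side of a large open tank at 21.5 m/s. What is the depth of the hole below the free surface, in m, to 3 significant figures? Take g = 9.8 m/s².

h ≈ 23.6 m

For a small hole in a large open tank, ½v² = gh, giving h = v²/(2g).
h = 21.5²/(2·9.8) = 462/19.60 = 23.6 m.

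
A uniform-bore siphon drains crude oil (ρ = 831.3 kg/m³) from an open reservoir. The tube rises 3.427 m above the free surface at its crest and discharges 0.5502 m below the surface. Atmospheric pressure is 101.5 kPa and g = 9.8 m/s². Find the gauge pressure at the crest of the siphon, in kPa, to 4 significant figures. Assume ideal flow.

The outlet speed comes from Torricelli: v = √(2g·0.5502) = 3.284 m/s.
With constant cross-section the crest speed equals v; applying Bernoulli from the surface up to the crest, P_top = P_atm − ½ρv² − ρg·h_top.
P_top = 101500 − ½·831.3·3.284² − 831.3·9.8·3.427 = 69100 Pa. So P_gauge = P_top − P_atm = -32400 Pa.

P_gauge ≈ -32.40 kPa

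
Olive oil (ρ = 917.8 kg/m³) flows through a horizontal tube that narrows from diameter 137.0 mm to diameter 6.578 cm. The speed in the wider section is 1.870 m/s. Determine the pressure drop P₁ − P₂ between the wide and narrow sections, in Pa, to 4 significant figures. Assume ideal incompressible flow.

Continuity gives A₁v₁ = A₂v₂, so v₂ = (147.4 cm²)/(33.98 cm²) × 1.870 m/s = 8.111 m/s.
Along the horizontal streamline, P + ½ρv² is constant.
P₁ − P₂ = ½·917.8·(8.111² − 1.870²) = ½·917.8·62.30 = 28590 Pa.

ΔP ≈ 28590 Pa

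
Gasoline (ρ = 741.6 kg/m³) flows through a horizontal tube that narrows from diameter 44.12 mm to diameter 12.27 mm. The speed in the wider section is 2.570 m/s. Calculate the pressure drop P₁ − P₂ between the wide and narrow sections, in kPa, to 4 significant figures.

ΔP ≈ 407.0 kPa

The volume flow rate is constant, so v₂ = (A₁/A₂)v₁ = (15.29/1.182)·2.570 = 33.23 m/s.
With no height change, Bernoulli's equation is P₁ + ½ρv₁² = P₂ + ½ρv₂².
P₁ − P₂ = ½·741.6·(33.23² − 2.570²) = ½·741.6·1098 = 407000 Pa.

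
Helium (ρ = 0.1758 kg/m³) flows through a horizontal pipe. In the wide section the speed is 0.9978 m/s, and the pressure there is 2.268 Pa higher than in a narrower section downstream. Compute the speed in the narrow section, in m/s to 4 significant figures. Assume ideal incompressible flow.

With h₁ = h₂, rearranging Bernoulli gives v₂ = √(v₁² + 2ΔP/ρ).
v₂ = √(0.9978² + 2·2.268/0.1758) = √(0.9956 + 25.80) = 5.177 m/s.

5.177 m/s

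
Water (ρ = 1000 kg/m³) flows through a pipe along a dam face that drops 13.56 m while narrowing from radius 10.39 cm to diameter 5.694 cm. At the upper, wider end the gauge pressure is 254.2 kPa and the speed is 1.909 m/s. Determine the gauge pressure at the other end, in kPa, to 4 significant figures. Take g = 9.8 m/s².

P₂ = 65.69 kPa

Continuity gives A₁v₁ = A₂v₂, so v₂ = (339.1 cm²)/(25.46 cm²) × 1.909 m/s = 25.43 m/s.
Energy conservation along the streamline gives P₂ = P₁ − ½ρ(v₂² − v₁²) − ρg(h₂ − h₁).
P₂ = 254200 + ½·1000·(1.909² − 25.43²) − 1000·9.8·(−13.56) = 254200 + (-321400) − (-132900) = 65690 Pa.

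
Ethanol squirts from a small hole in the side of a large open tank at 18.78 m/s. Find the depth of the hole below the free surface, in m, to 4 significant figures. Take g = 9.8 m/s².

Torricelli: v = √(2gh), so h = v²/(2g).
h = 18.78²/(2·9.8) = 352.7/19.60 = 17.99 m.

h = 17.99 m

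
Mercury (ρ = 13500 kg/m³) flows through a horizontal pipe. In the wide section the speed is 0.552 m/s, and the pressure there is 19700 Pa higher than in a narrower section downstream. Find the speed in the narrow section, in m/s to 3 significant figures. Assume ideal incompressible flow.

v₂ = 1.80 m/s

Along the level pipe P + ½ρv² is conserved, hence v₂² = v₁² + 2(P₁ − P₂)/ρ.
v₂ = √(0.552² + 2·19700/13500) = √(0.305 + 2.92) = 1.80 m/s.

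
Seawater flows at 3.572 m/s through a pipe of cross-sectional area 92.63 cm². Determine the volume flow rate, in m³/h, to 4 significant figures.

Q = A·v = 0.009263 m² × 3.572 m/s = 0.03309 m³/s.
Converting: 0.03309 m³/s × 3600 = 119.1 m³/h.

Q = 119.1 m³/h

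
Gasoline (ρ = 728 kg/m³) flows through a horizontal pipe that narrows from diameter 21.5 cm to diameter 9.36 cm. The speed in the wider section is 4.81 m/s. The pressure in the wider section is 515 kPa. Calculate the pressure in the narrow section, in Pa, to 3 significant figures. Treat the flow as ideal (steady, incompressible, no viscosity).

Mass conservation (A₁v₁ = A₂v₂) gives v₂ = 4.81 × 363/68.8 = 25.4 m/s.
Along the horizontal streamline, P + ½ρv² is constant.
P₂ = P₁ − ½ρ(v₂² − v₁²) = 515000 − ½·728·(25.4² − 4.81²) = 515000 − 226000 = 289000 Pa.

P₂ = 289000 Pa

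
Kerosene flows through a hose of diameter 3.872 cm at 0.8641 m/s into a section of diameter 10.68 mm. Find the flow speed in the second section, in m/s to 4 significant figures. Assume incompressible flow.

11.36 m/s

Mass conservation (A₁v₁ = A₂v₂) gives v₂ = 0.8641 × 11.77/0.8958 = 11.36 m/s.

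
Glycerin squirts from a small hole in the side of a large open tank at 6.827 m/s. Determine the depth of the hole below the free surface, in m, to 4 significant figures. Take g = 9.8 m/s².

2.378 m

Torricelli: v = √(2gh), so h = v²/(2g).
h = 6.827²/(2·9.8) = 46.61/19.60 = 2.378 m.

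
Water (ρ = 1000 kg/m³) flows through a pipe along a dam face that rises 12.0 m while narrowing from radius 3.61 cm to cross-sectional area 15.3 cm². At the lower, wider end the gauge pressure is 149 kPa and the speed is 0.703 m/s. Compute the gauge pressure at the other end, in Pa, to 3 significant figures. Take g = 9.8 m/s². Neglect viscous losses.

P₂ ≈ 29900 Pa

By continuity, v₂ = v₁·A₁/A₂ = 0.703·(40.9/15.3) = 1.88 m/s.
Applying Bernoulli between the two ends and solving for P₂: P₂ = P₁ + ½ρ(v₁² − v₂²) − ρgΔh.
P₂ = 149000 + ½·1000·(0.703² − 1.88²) − 1000·9.8·(+12.0) = 149000 + (-1520) − (118000) = 29900 Pa.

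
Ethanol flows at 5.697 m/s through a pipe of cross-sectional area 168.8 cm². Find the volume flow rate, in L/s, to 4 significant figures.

Q = 96.17 L/s

Q = A·v = 0.01688 m² × 5.697 m/s = 0.09617 m³/s.
Converting: 0.09617 m³/s × 1000 = 96.17 L/s.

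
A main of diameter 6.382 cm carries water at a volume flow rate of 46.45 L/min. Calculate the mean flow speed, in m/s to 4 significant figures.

v = 0.2420 m/s

Q = 46.45 L/min = 0.0007742 m³/s.
v = Q/A = 0.0007742 / 0.003199 = 0.2420 m/s.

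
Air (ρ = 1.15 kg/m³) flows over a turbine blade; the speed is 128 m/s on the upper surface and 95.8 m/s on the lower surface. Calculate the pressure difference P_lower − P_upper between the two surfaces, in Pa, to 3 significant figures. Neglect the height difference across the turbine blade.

With negligible Δh, P + ½ρv² is constant, so P_low − P_up = ½ρ(v_up² − v_low²).
ΔP = ½·1.15·(128² − 95.8²) = 4140 Pa.

4140 Pa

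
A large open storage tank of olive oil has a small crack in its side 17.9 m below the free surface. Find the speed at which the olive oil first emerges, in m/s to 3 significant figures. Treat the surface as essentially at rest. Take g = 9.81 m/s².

v = 18.7 m/s

The surface is effectively still and both ends are open, so ½v² = gh and v = √(2·9.81·17.9) = 18.7 m/s.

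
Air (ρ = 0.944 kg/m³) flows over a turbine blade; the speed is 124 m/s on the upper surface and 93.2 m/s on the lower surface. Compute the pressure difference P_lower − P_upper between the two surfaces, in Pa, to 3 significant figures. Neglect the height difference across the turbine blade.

ΔP ≈ 3160 Pa

The pressure is lower where the speed is higher: ΔP = ½ρ(v_up² − v_low²).
ΔP = ½·0.944·(124² − 93.2²) = 3160 Pa.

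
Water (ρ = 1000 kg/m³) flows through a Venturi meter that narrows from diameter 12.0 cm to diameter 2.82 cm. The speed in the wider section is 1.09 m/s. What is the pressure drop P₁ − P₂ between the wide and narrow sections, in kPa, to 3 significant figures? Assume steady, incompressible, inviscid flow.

Mass conservation (A₁v₁ = A₂v₂) gives v₂ = 1.09 × 113/6.25 = 19.7 m/s.
Bernoulli (h₁ = h₂): P₁ − P₂ = ½ρ(v₂² − v₁²).
P₁ − P₂ = ½·1000·(19.7² − 1.09²) = ½·1000·388 = 194000 Pa.

ΔP = 194 kPa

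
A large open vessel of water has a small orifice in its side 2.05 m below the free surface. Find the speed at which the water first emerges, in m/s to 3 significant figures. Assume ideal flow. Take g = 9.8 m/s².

v ≈ 6.34 m/s

Bernoulli from surface to hole (P equal, v_surface ≈ 0): v = √(2gh) = √(2×9.8×2.05) = 6.34 m/s.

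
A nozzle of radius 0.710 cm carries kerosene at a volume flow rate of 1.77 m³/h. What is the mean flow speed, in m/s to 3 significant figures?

Q = 1.77 m³/h = 0.000492 m³/s.
v = Q/A = 0.000492 / 0.000158 = 3.10 m/s.

3.10 m/s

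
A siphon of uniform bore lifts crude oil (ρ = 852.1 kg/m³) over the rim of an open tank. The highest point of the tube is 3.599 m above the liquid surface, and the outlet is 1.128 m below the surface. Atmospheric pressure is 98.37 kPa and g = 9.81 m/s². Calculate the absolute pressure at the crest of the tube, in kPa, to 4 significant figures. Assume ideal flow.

The outlet speed comes from Torricelli: v = √(2g·1.128) = 4.704 m/s.
Continuity keeps v the same throughout the tube; from surface to crest, P_atm + 0 = P_top + ½ρv² + ρg·h_top.
P_top = 98370 − ½·852.1·4.704² − 852.1·9.81·3.599 = 58860 Pa.

P_top ≈ 58.86 kPa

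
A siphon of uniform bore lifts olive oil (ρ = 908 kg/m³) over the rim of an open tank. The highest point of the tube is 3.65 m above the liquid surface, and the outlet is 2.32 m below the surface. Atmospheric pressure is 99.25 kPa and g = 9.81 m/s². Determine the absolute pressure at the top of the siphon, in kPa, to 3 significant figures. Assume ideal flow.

P_top ≈ 46.1 kPa

Bernoulli surface→outlet gives ½v² = g·h_out, so v = √(2·9.81·2.32) = 6.75 m/s.
Continuity keeps v the same throughout the tube; from surface to crest, P_atm + 0 = P_top + ½ρv² + ρg·h_top.
P_top = 99250 − ½·908·6.75² − 908·9.81·3.65 = 46100 Pa.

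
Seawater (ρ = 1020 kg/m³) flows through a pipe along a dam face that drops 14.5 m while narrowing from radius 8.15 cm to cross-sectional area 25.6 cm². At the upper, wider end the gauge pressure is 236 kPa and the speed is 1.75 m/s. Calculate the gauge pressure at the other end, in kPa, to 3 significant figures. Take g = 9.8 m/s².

By continuity, v₂ = v₁·A₁/A₂ = 1.75·(209/25.6) = 14.3 m/s.
Bernoulli: P₁ + ½ρv₁² + ρg h₁ = P₂ + ½ρv₂² + ρg h₂, so P₂ = P₁ + ½ρ(v₁² − v₂²) − ρg(h₂ − h₁).
P₂ = 236000 + ½·1020·(1.75² − 14.3²) − 1020·9.8·(−14.5) = 236000 + (-102000) − (-145000) = 279000 Pa.

P₂ = 279 kPa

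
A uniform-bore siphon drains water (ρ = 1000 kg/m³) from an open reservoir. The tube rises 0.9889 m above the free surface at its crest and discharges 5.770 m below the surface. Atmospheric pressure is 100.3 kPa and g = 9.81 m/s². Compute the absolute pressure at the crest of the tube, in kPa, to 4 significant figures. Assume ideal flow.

From the surface to the outlet (both open to atmosphere, surface at rest): v = √(2g·h_out) = √(2·9.81·5.770) = 10.64 m/s.
With constant cross-section the crest speed equals v; applying Bernoulli from the surface up to the crest, P_top = P_atm − ½ρv² − ρg·h_top.
P_top = 100300 − ½·1000·10.64² − 1000·9.81·0.9889 = 34000 Pa.

34.00 kPa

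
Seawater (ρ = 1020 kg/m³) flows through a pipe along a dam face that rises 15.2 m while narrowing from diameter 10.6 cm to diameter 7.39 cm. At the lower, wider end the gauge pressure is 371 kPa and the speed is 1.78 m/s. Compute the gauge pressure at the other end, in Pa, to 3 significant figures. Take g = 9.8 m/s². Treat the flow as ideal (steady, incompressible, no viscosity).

Mass conservation (A₁v₁ = A₂v₂) gives v₂ = 1.78 × 88.2/42.9 = 3.66 m/s.
Applying Bernoulli between the two ends and solving for P₂: P₂ = P₁ + ½ρ(v₁² − v₂²) − ρgΔh.
P₂ = 371000 + ½·1020·(1.78² − 3.66²) − 1020·9.8·(+15.2) = 371000 + (-5220) − (152000) = 214000 Pa.

P₂ = 214000 Pa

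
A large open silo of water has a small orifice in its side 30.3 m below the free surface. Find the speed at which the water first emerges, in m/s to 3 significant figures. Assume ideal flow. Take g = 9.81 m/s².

v ≈ 24.4 m/s

Bernoulli from surface to hole (P equal, v_surface ≈ 0): v = √(2gh) = √(2×9.81×30.3) = 24.4 m/s.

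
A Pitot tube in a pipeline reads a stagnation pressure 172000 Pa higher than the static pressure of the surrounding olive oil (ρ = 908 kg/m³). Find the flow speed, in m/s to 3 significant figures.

The dynamic pressure equals the rise in static pressure at the stagnation point: ΔP = ½ρv².
v = √(2ΔP/ρ) = √(2·172000/908) = 19.5 m/s.

19.5 m/s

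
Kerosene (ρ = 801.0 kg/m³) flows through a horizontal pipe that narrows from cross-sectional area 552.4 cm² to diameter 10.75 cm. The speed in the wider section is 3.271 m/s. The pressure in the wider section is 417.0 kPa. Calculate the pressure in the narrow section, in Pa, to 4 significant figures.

By continuity, v₂ = v₁·A₁/A₂ = 3.271·(552.4/90.76) = 19.91 m/s.
The pipe is horizontal, so Bernoulli reduces to P₁ + ½ρv₁² = P₂ + ½ρv₂².
P₂ = P₁ − ½ρ(v₂² − v₁²) = 417000 − ½·801.0·(19.91² − 3.271²) = 417000 − 154400 = 262600 Pa.

P₂ = 262600 Pa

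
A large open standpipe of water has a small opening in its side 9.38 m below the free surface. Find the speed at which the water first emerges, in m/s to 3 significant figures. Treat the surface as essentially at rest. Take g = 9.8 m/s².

Torricelli's result v = √(2gh) gives v = √(2·9.8·9.38) = 13.6 m/s.

13.6 m/s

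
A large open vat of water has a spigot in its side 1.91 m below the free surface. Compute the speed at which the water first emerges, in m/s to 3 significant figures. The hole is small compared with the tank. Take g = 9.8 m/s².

v ≈ 6.12 m/s

Torricelli's result v = √(2gh) gives v = √(2·9.8·1.91) = 6.12 m/s.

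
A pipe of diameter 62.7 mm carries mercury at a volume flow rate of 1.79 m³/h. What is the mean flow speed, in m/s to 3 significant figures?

v ≈ 0.161 m/s

Q = 1.79 m³/h = 0.000497 m³/s.
v = Q/A = 0.000497 / 0.00309 = 0.161 m/s.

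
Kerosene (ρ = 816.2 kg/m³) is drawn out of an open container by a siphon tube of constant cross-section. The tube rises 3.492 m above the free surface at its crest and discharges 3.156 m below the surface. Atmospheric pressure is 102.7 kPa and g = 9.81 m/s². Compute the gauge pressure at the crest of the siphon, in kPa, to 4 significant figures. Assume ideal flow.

P_gauge = -53.23 kPa

Bernoulli surface→outlet gives ½v² = g·h_out, so v = √(2·9.81·3.156) = 7.869 m/s.
The bore is uniform, so the speed at the crest is the same v. Bernoulli surface→crest: P_atm = P_top + ½ρv² + ρg·h_top.
P_top = 102700 − ½·816.2·7.869² − 816.2·9.81·3.492 = 49470 Pa. So P_gauge = P_top − P_atm = -53230 Pa.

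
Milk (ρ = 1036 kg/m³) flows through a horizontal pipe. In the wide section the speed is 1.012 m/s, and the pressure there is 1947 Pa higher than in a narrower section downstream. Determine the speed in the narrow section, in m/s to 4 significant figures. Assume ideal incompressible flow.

v₂ = 2.187 m/s

Along the level pipe P + ½ρv² is conserved, hence v₂² = v₁² + 2(P₁ − P₂)/ρ.
v₂ = √(1.012² + 2·1947/1036) = √(1.024 + 3.759) = 2.187 m/s.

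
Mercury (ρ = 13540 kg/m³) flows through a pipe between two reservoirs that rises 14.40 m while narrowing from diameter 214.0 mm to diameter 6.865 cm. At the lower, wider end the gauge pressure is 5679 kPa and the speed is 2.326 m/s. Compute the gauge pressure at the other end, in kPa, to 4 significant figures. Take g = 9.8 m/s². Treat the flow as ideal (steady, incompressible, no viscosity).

P₂ = 346.3 kPa

Mass conservation (A₁v₁ = A₂v₂) gives v₂ = 2.326 × 359.7/37.01 = 22.60 m/s.
Bernoulli: P₁ + ½ρv₁² + ρg h₁ = P₂ + ½ρv₂² + ρg h₂, so P₂ = P₁ + ½ρ(v₁² − v₂²) − ρg(h₂ − h₁).
P₂ = 5679000 + ½·13540·(2.326² − 22.60²) − 13540·9.8·(+14.40) = 5679000 + (-3422000) − (1911000) = 346300 Pa.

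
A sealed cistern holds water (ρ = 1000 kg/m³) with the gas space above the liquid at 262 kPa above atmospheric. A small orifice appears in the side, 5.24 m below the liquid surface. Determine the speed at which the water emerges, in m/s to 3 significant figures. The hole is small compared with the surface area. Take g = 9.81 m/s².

Take point 1 at the surface (v₁ ≈ 0) and point 2 at the hole (at atmospheric pressure). Bernoulli: P₁ + ρg h = P_atm + ½ρv₂².
With P₁ − P_atm = 262000 Pa, v₂ = √(2gh + 2ΔP/ρ) = √(2·9.81·5.24 + 2·262000/1000) = 25.0 m/s.

v ≈ 25.0 m/s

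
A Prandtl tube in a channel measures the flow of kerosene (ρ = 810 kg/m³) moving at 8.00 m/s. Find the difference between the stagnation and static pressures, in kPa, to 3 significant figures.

At the stagnation point the flow is brought to rest, so Bernoulli gives P_stag − P_static = ½ρv².
ΔP = ½·810·8.00² = 25900 Pa.

ΔP ≈ 25.9 kPa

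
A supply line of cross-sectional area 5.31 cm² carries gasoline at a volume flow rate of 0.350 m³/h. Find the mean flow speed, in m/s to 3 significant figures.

Q = 0.350 m³/h = 0.0000972 m³/s.
v = Q/A = 0.0000972 / 0.000531 = 0.183 m/s.

0.183 m/s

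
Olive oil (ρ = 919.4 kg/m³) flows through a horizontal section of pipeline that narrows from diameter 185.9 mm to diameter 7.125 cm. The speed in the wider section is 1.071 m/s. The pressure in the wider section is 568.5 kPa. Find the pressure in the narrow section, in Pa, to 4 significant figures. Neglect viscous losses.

Continuity gives A₁v₁ = A₂v₂, so v₂ = (271.4 cm²)/(39.87 cm²) × 1.071 m/s = 7.291 m/s.
With no height change, Bernoulli's equation is P₁ + ½ρv₁² = P₂ + ½ρv₂².
P₂ = P₁ − ½ρ(v₂² − v₁²) = 568500 − ½·919.4·(7.291² − 1.071²) = 568500 − 23910 = 544600 Pa.

P₂ = 544600 Pa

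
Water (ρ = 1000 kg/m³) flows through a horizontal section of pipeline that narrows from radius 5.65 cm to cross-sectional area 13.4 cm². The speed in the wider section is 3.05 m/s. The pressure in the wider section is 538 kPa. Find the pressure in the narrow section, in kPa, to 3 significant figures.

Mass conservation (A₁v₁ = A₂v₂) gives v₂ = 3.05 × 100/13.4 = 22.8 m/s.
Bernoulli (h₁ = h₂): P₁ − P₂ = ½ρ(v₂² − v₁²).
P₂ = P₁ − ½ρ(v₂² − v₁²) = 538000 − ½·1000·(22.8² − 3.05²) = 538000 − 256000 = 282000 Pa.

P₂ ≈ 282 kPa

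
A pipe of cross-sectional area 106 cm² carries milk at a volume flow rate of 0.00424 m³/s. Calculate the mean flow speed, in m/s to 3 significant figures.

Q = 0.00424 m³/s = 0.00424 m³/s.
v = Q/A = 0.00424 / 0.0106 = 0.400 m/s.

v ≈ 0.400 m/s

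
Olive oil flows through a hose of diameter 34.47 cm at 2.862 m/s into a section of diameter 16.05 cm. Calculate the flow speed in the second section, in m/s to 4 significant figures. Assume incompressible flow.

Mass conservation (A₁v₁ = A₂v₂) gives v₂ = 2.862 × 933.2/202.3 = 13.20 m/s.

13.20 m/s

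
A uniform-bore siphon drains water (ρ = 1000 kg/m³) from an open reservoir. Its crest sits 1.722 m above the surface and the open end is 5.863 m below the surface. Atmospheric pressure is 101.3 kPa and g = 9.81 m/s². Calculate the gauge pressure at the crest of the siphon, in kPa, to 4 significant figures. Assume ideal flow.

Bernoulli surface→outlet gives ½v² = g·h_out, so v = √(2·9.81·5.863) = 10.73 m/s.
The bore is uniform, so the speed at the crest is the same v. Bernoulli surface→crest: P_atm = P_top + ½ρv² + ρg·h_top.
P_top = 101300 − ½·1000·10.73² − 1000·9.81·1.722 = 26890 Pa. So P_gauge = P_top − P_atm = -74410 Pa.

-74.41 kPa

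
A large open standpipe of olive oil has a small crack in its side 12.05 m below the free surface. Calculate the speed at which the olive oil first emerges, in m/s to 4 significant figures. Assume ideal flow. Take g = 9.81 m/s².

v = 15.38 m/s

Bernoulli from surface to hole (P equal, v_surface ≈ 0): v = √(2gh) = √(2×9.81×12.05) = 15.38 m/s.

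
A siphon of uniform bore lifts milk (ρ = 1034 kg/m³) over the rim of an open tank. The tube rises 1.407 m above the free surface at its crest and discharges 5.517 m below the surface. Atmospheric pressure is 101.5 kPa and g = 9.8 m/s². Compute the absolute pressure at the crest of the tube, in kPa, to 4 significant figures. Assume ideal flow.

P_top ≈ 31.34 kPa

Bernoulli surface→outlet gives ½v² = g·h_out, so v = √(2·9.8·5.517) = 10.40 m/s.
Continuity keeps v the same throughout the tube; from surface to crest, P_atm + 0 = P_top + ½ρv² + ρg·h_top.
P_top = 101500 − ½·1034·10.40² − 1034·9.8·1.407 = 31340 Pa.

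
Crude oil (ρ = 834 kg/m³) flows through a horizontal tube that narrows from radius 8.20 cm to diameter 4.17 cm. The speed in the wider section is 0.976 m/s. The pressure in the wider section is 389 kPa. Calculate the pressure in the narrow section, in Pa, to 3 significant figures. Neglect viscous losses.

294000 Pa

Mass conservation (A₁v₁ = A₂v₂) gives v₂ = 0.976 × 211/13.7 = 15.1 m/s.
Along the horizontal streamline, P + ½ρv² is constant.
P₂ = P₁ − ½ρ(v₂² − v₁²) = 389000 − ½·834·(15.1² − 0.976²) = 389000 − 94600 = 294000 Pa.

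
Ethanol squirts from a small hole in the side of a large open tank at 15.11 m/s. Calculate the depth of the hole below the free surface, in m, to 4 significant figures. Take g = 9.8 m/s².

h = 11.65 m

Torricelli: v = √(2gh), so h = v²/(2g).
h = 15.11²/(2·9.8) = 228.3/19.60 = 11.65 m.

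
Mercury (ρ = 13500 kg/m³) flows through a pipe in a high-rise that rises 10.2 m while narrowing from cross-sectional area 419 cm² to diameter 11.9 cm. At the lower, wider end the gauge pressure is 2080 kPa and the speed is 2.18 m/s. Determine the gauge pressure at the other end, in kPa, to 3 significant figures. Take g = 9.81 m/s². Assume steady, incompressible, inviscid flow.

P₂ ≈ 306 kPa

Continuity gives A₁v₁ = A₂v₂, so v₂ = (419 cm²)/(111 cm²) × 2.18 m/s = 8.21 m/s.
Energy conservation along the streamline gives P₂ = P₁ − ½ρ(v₂² − v₁²) − ρg(h₂ − h₁).
P₂ = 2080000 + ½·13500·(2.18² − 8.21²) − 13500·9.81·(+10.2) = 2080000 + (-423000) − (1350000) = 306000 Pa.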